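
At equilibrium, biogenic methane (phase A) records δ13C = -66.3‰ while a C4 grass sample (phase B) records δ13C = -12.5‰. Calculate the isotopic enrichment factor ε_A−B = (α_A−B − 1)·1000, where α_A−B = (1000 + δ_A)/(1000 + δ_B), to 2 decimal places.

-54.48‰

α_A−B = (1000 + -66.3) / (1000 + -12.5) = 933.7 / 987.5 = 0.945519
ε_A−B = (0.945519 − 1) × 1000 = -54.481‰
(The approximation ε ≈ δ_A − δ_B would give -53.8‰.)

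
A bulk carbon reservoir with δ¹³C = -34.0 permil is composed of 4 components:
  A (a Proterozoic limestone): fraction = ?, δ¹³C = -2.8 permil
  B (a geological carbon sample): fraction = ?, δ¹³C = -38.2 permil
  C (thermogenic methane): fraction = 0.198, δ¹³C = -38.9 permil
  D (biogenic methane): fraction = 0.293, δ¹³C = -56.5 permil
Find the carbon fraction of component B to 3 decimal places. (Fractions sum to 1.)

Let f_B and f_A be the unknown fractions; fractions sum to 1 so f_B + f_A = 0.509.
Mass balance: Σ fᵢ·δᵢ = δ_bulk ⇒ f_B·(-38.2) + f_A·(-2.8) = -34.0 − (-24.257) = -9.743
Substitute f_A = 0.509 − f_B:
f_B·(-38.2 − -2.8) = -9.743 − 0.509×(-2.8) = -8.318
f_B = -8.318 / -35.4 = 0.2350

0.235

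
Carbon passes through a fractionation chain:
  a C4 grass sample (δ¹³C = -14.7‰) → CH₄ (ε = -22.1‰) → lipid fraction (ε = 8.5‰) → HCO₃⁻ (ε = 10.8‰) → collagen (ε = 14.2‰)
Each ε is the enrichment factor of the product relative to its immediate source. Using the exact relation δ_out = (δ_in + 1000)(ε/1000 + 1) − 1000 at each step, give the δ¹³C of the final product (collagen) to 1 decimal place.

-3.8‰

step 1: δ = (-14.70 + 1000)·(-22.1/1000 + 1) − 1000 = -36.48‰
step 2: δ = (-36.48 + 1000)·(8.5/1000 + 1) − 1000 = -28.29‰
step 3: δ = (-28.29 + 1000)·(10.8/1000 + 1) − 1000 = -17.79‰
step 4: δ = (-17.79 + 1000)·(14.2/1000 + 1) − 1000 = -3.84‰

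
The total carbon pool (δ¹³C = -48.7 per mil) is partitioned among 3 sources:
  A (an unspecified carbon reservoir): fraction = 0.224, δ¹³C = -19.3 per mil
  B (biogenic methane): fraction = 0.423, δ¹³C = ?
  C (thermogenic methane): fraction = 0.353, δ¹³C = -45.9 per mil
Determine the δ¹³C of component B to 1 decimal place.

-66.6 per mil

Isotope mass balance: δ_bulk = Σ fᵢ·δᵢ.
-48.7 = 0.224×(-19.3) + 0.423×δ_B + 0.353×(-45.9)
0.423·δ_B = -48.7 − (-20.526) = -28.174
δ_B = -28.174 / 0.423 = -66.61 per mil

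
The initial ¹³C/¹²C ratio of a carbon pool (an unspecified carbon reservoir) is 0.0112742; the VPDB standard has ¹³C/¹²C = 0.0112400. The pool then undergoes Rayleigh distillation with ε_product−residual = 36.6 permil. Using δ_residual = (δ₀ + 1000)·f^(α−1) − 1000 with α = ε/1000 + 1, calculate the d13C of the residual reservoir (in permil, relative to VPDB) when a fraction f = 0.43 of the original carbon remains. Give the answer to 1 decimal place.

δ₀ = (0.0112742/0.0112400 − 1)×1000 = (1.003043 − 1)×1000 = 3.043 permil
α − 1 = ε/1000 = 0.0366
f^(α−1) = 0.43^(0.0366) = 0.969583
δ_res = (3.043 + 1000) × 0.969583 − 1000 = 972.533 − 1000 = -27.47 permil

-27.5 permil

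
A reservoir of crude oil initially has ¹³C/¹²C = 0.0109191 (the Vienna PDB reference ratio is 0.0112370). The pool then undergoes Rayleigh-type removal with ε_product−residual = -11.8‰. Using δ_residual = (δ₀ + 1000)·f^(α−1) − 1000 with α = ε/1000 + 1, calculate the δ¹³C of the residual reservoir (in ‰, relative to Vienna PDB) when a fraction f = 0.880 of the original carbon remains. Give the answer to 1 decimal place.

δ₀ = (0.0109191/0.0112370 − 1)×1000 = (0.971710 − 1)×1000 = -28.290‰
α − 1 = ε/1000 = -0.0118
f^(α−1) = 0.880^(-0.0118) = 1.001510
δ_res = (-28.290 + 1000) × 1.001510 − 1000 = 973.176 − 1000 = -26.82‰

-26.8‰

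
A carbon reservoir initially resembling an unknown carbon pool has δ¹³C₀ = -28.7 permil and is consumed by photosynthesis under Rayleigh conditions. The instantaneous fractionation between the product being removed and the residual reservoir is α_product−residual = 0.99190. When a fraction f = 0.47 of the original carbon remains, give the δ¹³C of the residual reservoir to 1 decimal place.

Rayleigh residual: δ_res = (δ₀ + 1000)·f^(α−1) − 1000
α − 1 = -0.00810
f^(α−1) = 0.47^(-0.00810) = 1.006134
δ_res = (-28.7 + 1000) × 1.006134 − 1000 = 977.258 − 1000 = -22.74 permil

-22.7 permil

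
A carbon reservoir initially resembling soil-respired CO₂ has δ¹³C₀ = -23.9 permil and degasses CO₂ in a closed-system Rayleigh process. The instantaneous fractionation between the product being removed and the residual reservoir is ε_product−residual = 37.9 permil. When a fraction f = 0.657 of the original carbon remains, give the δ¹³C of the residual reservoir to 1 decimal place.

-39.3 permil

Rayleigh residual: δ_res = (δ₀ + 1000)·f^(α−1) − 1000
α = ε/1000 + 1 = 1.03790, so α − 1 = 0.03790
f^(α−1) = 0.657^(0.03790) = 0.984205
δ_res = (-23.9 + 1000) × 0.984205 − 1000 = 960.683 − 1000 = -39.32 permil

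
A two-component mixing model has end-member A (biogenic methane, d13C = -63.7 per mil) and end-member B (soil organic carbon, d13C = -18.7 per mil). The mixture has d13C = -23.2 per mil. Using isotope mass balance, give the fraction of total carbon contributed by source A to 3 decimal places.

δ_mix = f_A·δ_A + (1 − f_A)·δ_B  ⇒  f_A = (δ_mix − δ_B)/(δ_A − δ_B)
f_A = (-23.2 − (-18.7)) / (-63.7 − (-18.7))
f_A = -4.5 / -45.0 = 0.1000

0.100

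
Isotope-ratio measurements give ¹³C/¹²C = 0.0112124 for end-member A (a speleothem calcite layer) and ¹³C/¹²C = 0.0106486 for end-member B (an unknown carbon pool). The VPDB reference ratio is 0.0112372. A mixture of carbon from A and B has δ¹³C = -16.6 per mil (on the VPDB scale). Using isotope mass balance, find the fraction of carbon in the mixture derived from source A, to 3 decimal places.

0.713

δ_A = (0.0112124/0.0112372 − 1)×1000 = (0.997793 − 1)×1000 = -2.207 per mil
δ_B = (0.0106486/0.0112372 − 1)×1000 = (0.947620 − 1)×1000 = -52.380 per mil
f_A = (δ_mix − δ_B)/(δ_A − δ_B) = (-16.6 − (-52.380))/(-2.207 − (-52.380))
f_A = 35.780 / 50.173 = 0.7131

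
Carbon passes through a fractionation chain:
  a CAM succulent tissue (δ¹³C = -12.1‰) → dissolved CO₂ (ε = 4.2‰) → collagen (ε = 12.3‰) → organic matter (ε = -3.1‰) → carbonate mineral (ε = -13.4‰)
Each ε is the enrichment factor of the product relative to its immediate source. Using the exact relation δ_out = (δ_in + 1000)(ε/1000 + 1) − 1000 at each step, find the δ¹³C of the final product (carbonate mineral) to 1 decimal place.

-12.3‰

step 1: δ = (-12.10 + 1000)·(4.2/1000 + 1) − 1000 = -7.95‰
step 2: δ = (-7.95 + 1000)·(12.3/1000 + 1) − 1000 = 4.25‰
step 3: δ = (4.25 + 1000)·(-3.1/1000 + 1) − 1000 = 1.14‰
step 4: δ = (1.14 + 1000)·(-13.4/1000 + 1) − 1000 = -12.28‰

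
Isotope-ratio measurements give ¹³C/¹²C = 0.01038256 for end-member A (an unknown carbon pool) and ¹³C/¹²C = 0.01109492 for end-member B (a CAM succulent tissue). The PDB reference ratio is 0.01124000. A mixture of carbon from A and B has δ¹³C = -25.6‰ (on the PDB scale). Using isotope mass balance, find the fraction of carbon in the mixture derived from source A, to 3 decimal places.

0.200

δ_A = (0.01038256/0.01124000 − 1)×1000 = (0.923715 − 1)×1000 = -76.285‰
δ_B = (0.01109492/0.01124000 − 1)×1000 = (0.987093 − 1)×1000 = -12.907‰
f_A = (δ_mix − δ_B)/(δ_A − δ_B) = (-25.6 − (-12.907))/(-76.285 − (-12.907))
f_A = -12.693 / -63.377 = 0.2003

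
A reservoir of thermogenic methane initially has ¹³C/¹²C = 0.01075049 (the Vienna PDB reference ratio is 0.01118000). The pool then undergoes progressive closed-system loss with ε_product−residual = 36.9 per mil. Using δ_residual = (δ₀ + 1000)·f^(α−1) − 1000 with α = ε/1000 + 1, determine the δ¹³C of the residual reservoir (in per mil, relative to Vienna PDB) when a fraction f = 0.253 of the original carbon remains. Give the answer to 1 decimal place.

δ₀ = (0.01075049/0.01118000 − 1)×1000 = (0.961582 − 1)×1000 = -38.418 per mil
α − 1 = ε/1000 = 0.0369
f^(α−1) = 0.253^(0.0369) = 0.950550
δ_res = (-38.418 + 1000) × 0.950550 − 1000 = 914.032 − 1000 = -85.97 per mil

-86.0 per mil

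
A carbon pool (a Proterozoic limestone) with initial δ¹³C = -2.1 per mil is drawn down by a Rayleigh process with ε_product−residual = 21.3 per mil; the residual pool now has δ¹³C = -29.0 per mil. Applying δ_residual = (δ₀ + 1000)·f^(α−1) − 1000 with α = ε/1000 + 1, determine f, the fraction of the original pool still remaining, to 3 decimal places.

0.277

α − 1 = ε/1000 = 0.0213
(δ_res + 1000)/(δ₀ + 1000) = (-29.0 + 1000)/(-2.1 + 1000) = 971.0/997.9 = 0.973043
f = 0.973043^(1/0.0213) = exp(ln(0.973043)/0.0213) = exp(-0.02733/0.0213)
f = exp(-1.2829) = 0.2772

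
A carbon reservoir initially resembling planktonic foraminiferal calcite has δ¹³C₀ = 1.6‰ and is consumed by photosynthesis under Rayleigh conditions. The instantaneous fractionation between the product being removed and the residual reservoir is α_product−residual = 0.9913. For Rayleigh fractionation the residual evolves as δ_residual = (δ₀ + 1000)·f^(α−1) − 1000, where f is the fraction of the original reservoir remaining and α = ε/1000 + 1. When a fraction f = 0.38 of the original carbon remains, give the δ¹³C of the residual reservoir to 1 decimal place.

10.1‰

Rayleigh residual: δ_res = (δ₀ + 1000)·f^(α−1) − 1000
α − 1 = -0.00870
f^(α−1) = 0.38^(-0.00870) = 1.008454
δ_res = (1.6 + 1000) × 1.008454 − 1000 = 1010.067 − 1000 = 10.07‰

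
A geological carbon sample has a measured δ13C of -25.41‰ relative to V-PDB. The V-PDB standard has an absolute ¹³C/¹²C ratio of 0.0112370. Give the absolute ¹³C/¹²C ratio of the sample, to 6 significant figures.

0.0109515

R_sample = R_standard × (δ13C/1000 + 1)
R_sample = 0.0112370 × (-25.41/1000 + 1) = 0.0112370 × 0.974590
R_sample = 0.0109515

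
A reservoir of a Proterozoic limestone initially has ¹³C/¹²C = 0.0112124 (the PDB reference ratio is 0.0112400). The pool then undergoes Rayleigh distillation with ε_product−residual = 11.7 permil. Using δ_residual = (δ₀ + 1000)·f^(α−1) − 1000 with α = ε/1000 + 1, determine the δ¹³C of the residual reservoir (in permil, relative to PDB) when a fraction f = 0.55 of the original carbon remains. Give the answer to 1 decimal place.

-9.4 permil

δ₀ = (0.0112124/0.0112400 − 1)×1000 = (0.997544 − 1)×1000 = -2.456 permil
α − 1 = ε/1000 = 0.0117
f^(α−1) = 0.55^(0.0117) = 0.993030
δ_res = (-2.456 + 1000) × 0.993030 − 1000 = 990.591 − 1000 = -9.41 permil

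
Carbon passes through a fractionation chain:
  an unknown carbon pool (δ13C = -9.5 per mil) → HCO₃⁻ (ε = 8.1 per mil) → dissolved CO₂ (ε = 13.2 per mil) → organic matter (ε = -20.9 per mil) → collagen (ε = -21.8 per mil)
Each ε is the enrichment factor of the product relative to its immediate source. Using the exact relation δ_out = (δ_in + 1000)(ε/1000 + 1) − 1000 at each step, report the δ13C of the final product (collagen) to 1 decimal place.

step 1: δ = (-9.50 + 1000)·(8.1/1000 + 1) − 1000 = -1.48 per mil
step 2: δ = (-1.48 + 1000)·(13.2/1000 + 1) − 1000 = 11.70 per mil
step 3: δ = (11.70 + 1000)·(-20.9/1000 + 1) − 1000 = -9.44 per mil
step 4: δ = (-9.44 + 1000)·(-21.8/1000 + 1) − 1000 = -31.04 per mil

-31.0 per mil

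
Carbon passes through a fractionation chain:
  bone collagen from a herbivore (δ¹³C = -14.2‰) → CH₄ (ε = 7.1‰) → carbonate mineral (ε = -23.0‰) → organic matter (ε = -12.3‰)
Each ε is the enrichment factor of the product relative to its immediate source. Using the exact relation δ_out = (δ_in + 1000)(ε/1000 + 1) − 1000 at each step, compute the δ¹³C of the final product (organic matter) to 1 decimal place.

step 1: δ = (-14.20 + 1000)·(7.1/1000 + 1) − 1000 = -7.20‰
step 2: δ = (-7.20 + 1000)·(-23.0/1000 + 1) − 1000 = -30.04‰
step 3: δ = (-30.04 + 1000)·(-12.3/1000 + 1) − 1000 = -41.97‰

-42.0‰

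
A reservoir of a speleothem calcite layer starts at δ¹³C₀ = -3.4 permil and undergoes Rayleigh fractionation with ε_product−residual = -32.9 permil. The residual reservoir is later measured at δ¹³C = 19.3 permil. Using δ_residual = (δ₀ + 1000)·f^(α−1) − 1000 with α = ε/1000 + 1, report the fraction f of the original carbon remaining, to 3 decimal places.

0.504

α − 1 = ε/1000 = -0.0329
(δ_res + 1000)/(δ₀ + 1000) = (19.3 + 1000)/(-3.4 + 1000) = 1019.3/996.6 = 1.022777
f = 1.022777^(1/-0.0329) = exp(ln(1.022777)/-0.0329) = exp(0.02252/-0.0329)
f = exp(-0.6846) = 0.5043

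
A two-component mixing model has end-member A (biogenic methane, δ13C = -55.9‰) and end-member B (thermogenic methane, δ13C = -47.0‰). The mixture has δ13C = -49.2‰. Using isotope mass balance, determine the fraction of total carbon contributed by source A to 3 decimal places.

0.247

δ_mix = f_A·δ_A + (1 − f_A)·δ_B  ⇒  f_A = (δ_mix − δ_B)/(δ_A − δ_B)
f_A = (-49.2 − (-47.0)) / (-55.9 − (-47.0))
f_A = -2.2 / -8.9 = 0.2472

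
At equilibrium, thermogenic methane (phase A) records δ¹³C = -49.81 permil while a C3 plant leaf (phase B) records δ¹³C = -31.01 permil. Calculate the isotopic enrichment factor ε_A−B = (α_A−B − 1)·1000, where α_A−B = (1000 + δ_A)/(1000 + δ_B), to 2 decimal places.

-19.40 permil

α_A−B = (1000 + -49.81) / (1000 + -31.01) = 950.19 / 968.99 = 0.980598
ε_A−B = (0.980598 − 1) × 1000 = -19.402 permil
(The approximation ε ≈ δ_A − δ_B would give -18.80 permil.)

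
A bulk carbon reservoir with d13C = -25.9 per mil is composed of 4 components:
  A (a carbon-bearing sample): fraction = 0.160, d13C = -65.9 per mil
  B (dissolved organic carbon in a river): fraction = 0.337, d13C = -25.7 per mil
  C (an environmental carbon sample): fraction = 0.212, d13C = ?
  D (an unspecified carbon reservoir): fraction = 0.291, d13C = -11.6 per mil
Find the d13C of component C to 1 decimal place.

Isotope mass balance: δ_bulk = Σ fᵢ·δᵢ.
-25.9 = 0.160×(-65.9) + 0.337×(-25.7) + 0.212×δ_C + 0.291×(-11.6)
0.212·δ_C = -25.9 − (-22.581) = -3.319
δ_C = -3.319 / 0.212 = -15.66 per mil

-15.7 per mil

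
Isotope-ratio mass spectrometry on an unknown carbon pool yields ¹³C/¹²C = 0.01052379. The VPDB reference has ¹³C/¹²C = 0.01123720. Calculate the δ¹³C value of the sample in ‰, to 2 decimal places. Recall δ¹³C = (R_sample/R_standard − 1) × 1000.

δ¹³C = (R_sample / R_standard − 1) × 1000
R_sample / R_standard = 0.01052379 / 0.01123720 = 0.936514
δ¹³C = (0.936514 − 1) × 1000 = -63.486‰

-63.49‰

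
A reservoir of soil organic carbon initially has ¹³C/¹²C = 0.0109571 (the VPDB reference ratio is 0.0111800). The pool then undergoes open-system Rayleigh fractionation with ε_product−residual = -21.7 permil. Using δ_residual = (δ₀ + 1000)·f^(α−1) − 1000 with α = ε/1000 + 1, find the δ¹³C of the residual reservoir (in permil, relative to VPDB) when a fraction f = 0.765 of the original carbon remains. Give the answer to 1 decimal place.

-14.2 permil

δ₀ = (0.0109571/0.0111800 − 1)×1000 = (0.980063 − 1)×1000 = -19.937 permil
α − 1 = ε/1000 = -0.0217
f^(α−1) = 0.765^(-0.0217) = 1.005830
δ_res = (-19.937 + 1000) × 1.005830 − 1000 = 985.776 − 1000 = -14.22 permil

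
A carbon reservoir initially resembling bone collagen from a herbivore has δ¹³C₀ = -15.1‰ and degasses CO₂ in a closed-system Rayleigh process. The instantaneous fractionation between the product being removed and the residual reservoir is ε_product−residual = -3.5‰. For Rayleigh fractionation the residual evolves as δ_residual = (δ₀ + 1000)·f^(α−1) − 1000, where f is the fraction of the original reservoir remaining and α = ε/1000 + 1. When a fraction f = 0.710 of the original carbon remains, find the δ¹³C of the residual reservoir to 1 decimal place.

Rayleigh residual: δ_res = (δ₀ + 1000)·f^(α−1) − 1000
α = ε/1000 + 1 = 0.99650, so α − 1 = -0.00350
f^(α−1) = 0.710^(-0.00350) = 1.001199
δ_res = (-15.1 + 1000) × 1.001199 − 1000 = 986.081 − 1000 = -13.92‰

-13.9‰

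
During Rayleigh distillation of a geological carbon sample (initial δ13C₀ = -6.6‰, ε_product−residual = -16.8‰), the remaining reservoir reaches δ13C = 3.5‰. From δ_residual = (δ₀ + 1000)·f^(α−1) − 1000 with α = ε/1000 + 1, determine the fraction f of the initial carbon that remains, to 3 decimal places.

0.548

α − 1 = ε/1000 = -0.0168
(δ_res + 1000)/(δ₀ + 1000) = (3.5 + 1000)/(-6.6 + 1000) = 1003.5/993.4 = 1.010167
f = 1.010167^(1/-0.0168) = exp(ln(1.010167)/-0.0168) = exp(0.01012/-0.0168)
f = exp(-0.6021) = 0.5476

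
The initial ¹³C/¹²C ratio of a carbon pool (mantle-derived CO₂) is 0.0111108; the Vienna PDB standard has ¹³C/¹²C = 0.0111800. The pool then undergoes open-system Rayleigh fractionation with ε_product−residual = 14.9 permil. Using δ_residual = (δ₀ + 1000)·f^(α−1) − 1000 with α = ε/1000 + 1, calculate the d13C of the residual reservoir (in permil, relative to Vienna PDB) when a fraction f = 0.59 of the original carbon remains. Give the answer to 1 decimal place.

-14.0 permil

δ₀ = (0.0111108/0.0111800 − 1)×1000 = (0.993810 − 1)×1000 = -6.190 permil
α − 1 = ε/1000 = 0.0149
f^(α−1) = 0.59^(0.0149) = 0.992169
δ_res = (-6.190 + 1000) × 0.992169 − 1000 = 986.028 − 1000 = -13.97 permil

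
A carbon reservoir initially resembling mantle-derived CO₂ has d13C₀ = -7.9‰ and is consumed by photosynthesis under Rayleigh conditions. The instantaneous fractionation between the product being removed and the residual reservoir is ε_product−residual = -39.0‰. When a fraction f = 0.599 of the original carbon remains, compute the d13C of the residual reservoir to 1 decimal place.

Rayleigh residual: δ_res = (δ₀ + 1000)·f^(α−1) − 1000
α = ε/1000 + 1 = 0.96100, so α − 1 = -0.03900
f^(α−1) = 0.599^(-0.03900) = 1.020188
δ_res = (-7.9 + 1000) × 1.020188 − 1000 = 1012.129 − 1000 = 12.13‰

12.1‰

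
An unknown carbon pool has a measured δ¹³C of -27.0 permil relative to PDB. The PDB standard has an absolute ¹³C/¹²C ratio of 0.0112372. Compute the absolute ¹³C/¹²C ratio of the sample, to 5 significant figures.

R_sample = R_standard × (δ¹³C/1000 + 1)
R_sample = 0.0112372 × (-27.0/1000 + 1) = 0.0112372 × 0.973000
R_sample = 0.0109338

0.010934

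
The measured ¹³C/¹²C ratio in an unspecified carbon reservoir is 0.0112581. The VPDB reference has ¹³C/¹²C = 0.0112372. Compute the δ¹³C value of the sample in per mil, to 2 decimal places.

δ¹³C = (R_sample / R_standard − 1) × 1000
R_sample / R_standard = 0.0112581 / 0.0112372 = 1.001860
δ¹³C = (1.001860 − 1) × 1000 = 1.860 per mil

1.86 per mil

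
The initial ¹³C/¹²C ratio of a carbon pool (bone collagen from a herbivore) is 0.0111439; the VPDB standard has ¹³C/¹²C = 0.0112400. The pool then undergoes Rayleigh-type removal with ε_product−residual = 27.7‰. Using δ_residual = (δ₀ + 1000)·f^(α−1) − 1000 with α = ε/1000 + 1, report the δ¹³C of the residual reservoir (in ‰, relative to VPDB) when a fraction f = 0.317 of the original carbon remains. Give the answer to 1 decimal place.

δ₀ = (0.0111439/0.0112400 − 1)×1000 = (0.991450 − 1)×1000 = -8.550‰
α − 1 = ε/1000 = 0.0277
f^(α−1) = 0.317^(0.0277) = 0.968678
δ_res = (-8.550 + 1000) × 0.968678 − 1000 = 960.396 − 1000 = -39.60‰

-39.6‰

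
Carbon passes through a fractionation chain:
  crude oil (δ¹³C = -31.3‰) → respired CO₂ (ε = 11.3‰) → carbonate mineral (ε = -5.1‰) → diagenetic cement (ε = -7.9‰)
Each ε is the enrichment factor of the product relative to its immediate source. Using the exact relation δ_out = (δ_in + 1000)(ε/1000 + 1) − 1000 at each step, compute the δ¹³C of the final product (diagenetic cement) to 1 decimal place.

-33.0‰

step 1: δ = (-31.30 + 1000)·(11.3/1000 + 1) − 1000 = -20.35‰
step 2: δ = (-20.35 + 1000)·(-5.1/1000 + 1) − 1000 = -25.35‰
step 3: δ = (-25.35 + 1000)·(-7.9/1000 + 1) − 1000 = -33.05‰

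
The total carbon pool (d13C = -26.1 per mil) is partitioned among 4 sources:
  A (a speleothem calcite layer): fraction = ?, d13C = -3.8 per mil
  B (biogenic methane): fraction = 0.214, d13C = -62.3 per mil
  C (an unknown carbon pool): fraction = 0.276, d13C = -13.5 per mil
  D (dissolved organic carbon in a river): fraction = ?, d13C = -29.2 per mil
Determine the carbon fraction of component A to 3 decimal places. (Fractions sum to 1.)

Let f_A and f_D be the unknown fractions; fractions sum to 1 so f_A + f_D = 0.510.
Mass balance: Σ fᵢ·δᵢ = δ_bulk ⇒ f_A·(-3.8) + f_D·(-29.2) = -26.1 − (-17.058) = -9.042
Substitute f_D = 0.510 − f_A:
f_A·(-3.8 − -29.2) = -9.042 − 0.510×(-29.2) = 5.850
f_A = 5.850 / 25.4 = 0.2303

0.230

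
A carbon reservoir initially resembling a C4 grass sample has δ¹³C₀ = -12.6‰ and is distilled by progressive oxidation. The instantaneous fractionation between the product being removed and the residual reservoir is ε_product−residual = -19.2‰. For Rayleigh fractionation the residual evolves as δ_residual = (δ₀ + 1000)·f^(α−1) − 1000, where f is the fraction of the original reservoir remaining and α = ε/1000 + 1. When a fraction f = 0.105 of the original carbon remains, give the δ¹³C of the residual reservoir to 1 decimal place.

31.1‰

Rayleigh residual: δ_res = (δ₀ + 1000)·f^(α−1) − 1000
α = ε/1000 + 1 = 0.98080, so α − 1 = -0.01920
f^(α−1) = 0.105^(-0.01920) = 1.044223
δ_res = (-12.6 + 1000) × 1.044223 − 1000 = 1031.066 − 1000 = 31.07‰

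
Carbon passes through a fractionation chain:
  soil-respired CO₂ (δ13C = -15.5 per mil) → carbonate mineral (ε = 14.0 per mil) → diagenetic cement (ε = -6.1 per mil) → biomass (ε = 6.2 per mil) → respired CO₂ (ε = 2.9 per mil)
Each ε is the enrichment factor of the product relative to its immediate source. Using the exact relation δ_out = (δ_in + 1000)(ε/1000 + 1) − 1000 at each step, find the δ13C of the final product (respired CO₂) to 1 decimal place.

1.2 per mil

step 1: δ = (-15.50 + 1000)·(14.0/1000 + 1) − 1000 = -1.72 per mil
step 2: δ = (-1.72 + 1000)·(-6.1/1000 + 1) − 1000 = -7.81 per mil
step 3: δ = (-7.81 + 1000)·(6.2/1000 + 1) − 1000 = -1.65 per mil
step 4: δ = (-1.65 + 1000)·(2.9/1000 + 1) − 1000 = 1.24 per mil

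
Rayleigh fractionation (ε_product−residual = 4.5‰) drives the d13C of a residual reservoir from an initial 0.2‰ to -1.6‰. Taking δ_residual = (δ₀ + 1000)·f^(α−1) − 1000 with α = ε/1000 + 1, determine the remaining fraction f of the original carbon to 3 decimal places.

α − 1 = ε/1000 = 0.0045
(δ_res + 1000)/(δ₀ + 1000) = (-1.6 + 1000)/(0.2 + 1000) = 998.4/1000.2 = 0.998200
f = 0.998200^(1/0.0045) = exp(ln(0.998200)/0.0045) = exp(-0.00180/0.0045)
f = exp(-0.4003) = 0.6701

0.670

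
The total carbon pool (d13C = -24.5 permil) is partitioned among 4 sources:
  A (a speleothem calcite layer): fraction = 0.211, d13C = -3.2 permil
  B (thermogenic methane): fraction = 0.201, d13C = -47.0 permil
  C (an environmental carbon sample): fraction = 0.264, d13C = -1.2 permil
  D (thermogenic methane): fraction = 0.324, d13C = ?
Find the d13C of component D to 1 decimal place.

Isotope mass balance: δ_bulk = Σ fᵢ·δᵢ.
-24.5 = 0.211×(-3.2) + 0.201×(-47.0) + 0.264×(-1.2) + 0.324×δ_D
0.324·δ_D = -24.5 − (-10.439) = -14.061
δ_D = -14.061 / 0.324 = -43.40 permil

-43.4 permil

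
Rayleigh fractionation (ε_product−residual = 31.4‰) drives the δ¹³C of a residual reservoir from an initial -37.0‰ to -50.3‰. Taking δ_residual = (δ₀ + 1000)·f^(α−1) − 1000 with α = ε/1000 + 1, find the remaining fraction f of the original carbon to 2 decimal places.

0.64

α − 1 = ε/1000 = 0.0314
(δ_res + 1000)/(δ₀ + 1000) = (-50.3 + 1000)/(-37.0 + 1000) = 949.7/963.0 = 0.986189
f = 0.986189^(1/0.0314) = exp(ln(0.986189)/0.0314) = exp(-0.01391/0.0314)
f = exp(-0.4429) = 0.6422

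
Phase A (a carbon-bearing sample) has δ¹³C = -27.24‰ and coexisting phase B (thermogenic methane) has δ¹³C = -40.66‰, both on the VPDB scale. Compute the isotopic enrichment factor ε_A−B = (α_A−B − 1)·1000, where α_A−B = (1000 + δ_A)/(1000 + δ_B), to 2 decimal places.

α_A−B = (1000 + -27.24) / (1000 + -40.66) = 972.76 / 959.34 = 1.013989
ε_A−B = (1.013989 − 1) × 1000 = 13.989‰
(The approximation ε ≈ δ_A − δ_B would give 13.42‰.)

13.99‰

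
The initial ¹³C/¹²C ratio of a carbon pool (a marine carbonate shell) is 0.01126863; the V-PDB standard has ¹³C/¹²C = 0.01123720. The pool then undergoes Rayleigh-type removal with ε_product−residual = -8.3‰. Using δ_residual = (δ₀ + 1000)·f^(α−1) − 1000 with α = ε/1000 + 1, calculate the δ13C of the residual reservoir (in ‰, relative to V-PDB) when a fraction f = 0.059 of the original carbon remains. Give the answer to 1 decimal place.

26.6‰

δ₀ = (0.01126863/0.01123720 − 1)×1000 = (1.002797 − 1)×1000 = 2.797‰
α − 1 = ε/1000 = -0.0083
f^(α−1) = 0.059^(-0.0083) = 1.023769
δ_res = (2.797 + 1000) × 1.023769 − 1000 = 1026.632 − 1000 = 26.63‰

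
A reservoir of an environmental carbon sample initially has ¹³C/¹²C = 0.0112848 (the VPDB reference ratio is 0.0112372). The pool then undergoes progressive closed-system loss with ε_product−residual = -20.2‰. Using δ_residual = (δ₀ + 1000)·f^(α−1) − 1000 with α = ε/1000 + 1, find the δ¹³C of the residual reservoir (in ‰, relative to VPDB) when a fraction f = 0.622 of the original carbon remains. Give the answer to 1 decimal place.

13.9‰

δ₀ = (0.0112848/0.0112372 − 1)×1000 = (1.004236 − 1)×1000 = 4.236‰
α − 1 = ε/1000 = -0.0202
f^(α−1) = 0.622^(-0.0202) = 1.009637
δ_res = (4.236 + 1000) × 1.009637 − 1000 = 1013.914 − 1000 = 13.91‰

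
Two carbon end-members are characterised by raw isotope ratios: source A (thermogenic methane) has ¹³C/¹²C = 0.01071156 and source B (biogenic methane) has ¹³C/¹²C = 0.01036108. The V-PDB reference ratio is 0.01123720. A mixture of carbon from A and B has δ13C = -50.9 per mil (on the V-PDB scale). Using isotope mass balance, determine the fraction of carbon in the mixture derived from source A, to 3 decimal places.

0.868

δ_A = (0.01071156/0.01123720 − 1)×1000 = (0.953223 − 1)×1000 = -46.777 per mil
δ_B = (0.01036108/0.01123720 − 1)×1000 = (0.922034 − 1)×1000 = -77.966 per mil
f_A = (δ_mix − δ_B)/(δ_A − δ_B) = (-50.9 − (-77.966))/(-46.777 − (-77.966))
f_A = 27.066 / 31.189 = 0.8678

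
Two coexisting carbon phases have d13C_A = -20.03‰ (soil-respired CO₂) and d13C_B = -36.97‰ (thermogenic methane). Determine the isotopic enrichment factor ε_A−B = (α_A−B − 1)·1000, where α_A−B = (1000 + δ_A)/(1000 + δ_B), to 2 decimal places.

α_A−B = (1000 + -20.03) / (1000 + -36.97) = 979.97 / 963.03 = 1.017590
ε_A−B = (1.017590 − 1) × 1000 = 17.590‰
(The approximation ε ≈ δ_A − δ_B would give 16.94‰.)

17.59‰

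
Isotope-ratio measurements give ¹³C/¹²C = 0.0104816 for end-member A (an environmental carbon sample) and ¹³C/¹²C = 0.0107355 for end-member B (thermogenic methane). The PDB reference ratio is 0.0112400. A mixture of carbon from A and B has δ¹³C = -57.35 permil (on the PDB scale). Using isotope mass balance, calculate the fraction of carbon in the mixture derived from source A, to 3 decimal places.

δ_A = (0.0104816/0.0112400 − 1)×1000 = (0.932527 − 1)×1000 = -67.473 permil
δ_B = (0.0107355/0.0112400 − 1)×1000 = (0.955116 − 1)×1000 = -44.884 permil
f_A = (δ_mix − δ_B)/(δ_A − δ_B) = (-57.35 − (-44.884))/(-67.473 − (-44.884))
f_A = -12.466 / -22.589 = 0.5518

0.552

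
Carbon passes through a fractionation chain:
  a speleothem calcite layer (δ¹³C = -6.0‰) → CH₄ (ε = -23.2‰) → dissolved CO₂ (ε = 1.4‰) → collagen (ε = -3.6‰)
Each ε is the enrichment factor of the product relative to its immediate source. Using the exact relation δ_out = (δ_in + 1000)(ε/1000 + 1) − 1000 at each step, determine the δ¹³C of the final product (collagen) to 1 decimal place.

step 1: δ = (-6.00 + 1000)·(-23.2/1000 + 1) − 1000 = -29.06‰
step 2: δ = (-29.06 + 1000)·(1.4/1000 + 1) − 1000 = -27.70‰
step 3: δ = (-27.70 + 1000)·(-3.6/1000 + 1) − 1000 = -31.20‰

-31.2‰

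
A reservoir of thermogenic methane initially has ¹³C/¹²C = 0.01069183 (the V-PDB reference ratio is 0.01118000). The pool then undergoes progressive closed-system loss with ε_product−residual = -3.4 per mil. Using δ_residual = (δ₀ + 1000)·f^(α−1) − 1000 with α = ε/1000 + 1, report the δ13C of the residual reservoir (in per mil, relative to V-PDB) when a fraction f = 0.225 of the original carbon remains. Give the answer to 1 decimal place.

δ₀ = (0.01069183/0.01118000 − 1)×1000 = (0.956335 − 1)×1000 = -43.665 per mil
α − 1 = ε/1000 = -0.0034
f^(α−1) = 0.225^(-0.0034) = 1.005085
δ_res = (-43.665 + 1000) × 1.005085 − 1000 = 961.198 − 1000 = -38.80 per mil

-38.8 per mil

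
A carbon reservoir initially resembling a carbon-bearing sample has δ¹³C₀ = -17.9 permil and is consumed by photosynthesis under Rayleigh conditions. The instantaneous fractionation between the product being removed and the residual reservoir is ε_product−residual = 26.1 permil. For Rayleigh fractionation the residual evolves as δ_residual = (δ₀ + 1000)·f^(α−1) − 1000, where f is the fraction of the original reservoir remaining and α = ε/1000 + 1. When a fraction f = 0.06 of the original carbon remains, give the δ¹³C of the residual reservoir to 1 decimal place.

Rayleigh residual: δ_res = (δ₀ + 1000)·f^(α−1) − 1000
α = ε/1000 + 1 = 1.02610, so α − 1 = 0.02610
f^(α−1) = 0.06^(0.02610) = 0.929201
δ_res = (-17.9 + 1000) × 0.929201 − 1000 = 912.568 − 1000 = -87.43 permil

-87.4 permil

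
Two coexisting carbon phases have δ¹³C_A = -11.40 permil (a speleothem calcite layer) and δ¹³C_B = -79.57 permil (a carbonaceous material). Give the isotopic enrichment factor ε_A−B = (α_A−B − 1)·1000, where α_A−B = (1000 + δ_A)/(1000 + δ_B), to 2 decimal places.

α_A−B = (1000 + -11.40) / (1000 + -79.57) = 988.60 / 920.43 = 1.074063
ε_A−B = (1.074063 − 1) × 1000 = 74.063 permil
(The approximation ε ≈ δ_A − δ_B would give 68.17 permil.)

74.06 permil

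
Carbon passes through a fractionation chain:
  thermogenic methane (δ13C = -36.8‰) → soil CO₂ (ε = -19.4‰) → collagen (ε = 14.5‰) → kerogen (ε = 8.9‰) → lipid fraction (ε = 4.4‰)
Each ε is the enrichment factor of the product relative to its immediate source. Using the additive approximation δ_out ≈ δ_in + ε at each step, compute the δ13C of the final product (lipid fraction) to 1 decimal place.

step 1: δ ≈ -36.8 + (-19.4) = -56.2‰
step 2: δ ≈ -56.2 + (14.5) = -41.7‰
step 3: δ ≈ -41.7 + (8.9) = -32.8‰
step 4: δ ≈ -32.8 + (4.4) = -28.4‰

-28.4‰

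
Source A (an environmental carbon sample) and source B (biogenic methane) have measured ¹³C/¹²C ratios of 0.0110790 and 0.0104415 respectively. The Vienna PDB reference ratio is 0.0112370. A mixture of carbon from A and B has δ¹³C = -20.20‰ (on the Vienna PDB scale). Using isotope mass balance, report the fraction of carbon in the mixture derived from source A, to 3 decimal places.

0.892

δ_A = (0.0110790/0.0112370 − 1)×1000 = (0.985939 − 1)×1000 = -14.061‰
δ_B = (0.0104415/0.0112370 − 1)×1000 = (0.929207 − 1)×1000 = -70.793‰
f_A = (δ_mix − δ_B)/(δ_A − δ_B) = (-20.20 − (-70.793))/(-14.061 − (-70.793))
f_A = 50.593 / 56.732 = 0.8918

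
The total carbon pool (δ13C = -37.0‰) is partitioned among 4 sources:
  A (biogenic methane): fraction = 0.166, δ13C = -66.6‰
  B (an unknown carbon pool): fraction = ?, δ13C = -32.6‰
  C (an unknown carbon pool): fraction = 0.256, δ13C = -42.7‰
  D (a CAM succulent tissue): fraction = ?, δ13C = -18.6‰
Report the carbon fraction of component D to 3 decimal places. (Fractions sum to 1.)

0.274

Let f_D and f_B be the unknown fractions; fractions sum to 1 so f_D + f_B = 0.578.
Mass balance: Σ fᵢ·δᵢ = δ_bulk ⇒ f_D·(-18.6) + f_B·(-32.6) = -37.0 − (-21.987) = -15.013
Substitute f_B = 0.578 − f_D:
f_D·(-18.6 − -32.6) = -15.013 − 0.578×(-32.6) = 3.830
f_D = 3.830 / 14.0 = 0.2735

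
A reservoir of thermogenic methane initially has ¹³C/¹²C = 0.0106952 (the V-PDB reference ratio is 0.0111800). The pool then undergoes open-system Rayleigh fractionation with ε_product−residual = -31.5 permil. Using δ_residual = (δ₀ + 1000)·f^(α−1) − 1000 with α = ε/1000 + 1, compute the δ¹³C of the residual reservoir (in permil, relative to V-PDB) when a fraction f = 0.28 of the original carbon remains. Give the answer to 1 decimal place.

-4.2 permil

δ₀ = (0.0106952/0.0111800 − 1)×1000 = (0.956637 − 1)×1000 = -43.363 permil
α − 1 = ε/1000 = -0.0315
f^(α−1) = 0.28^(-0.0315) = 1.040913
δ_res = (-43.363 + 1000) × 1.040913 − 1000 = 995.776 − 1000 = -4.22 permil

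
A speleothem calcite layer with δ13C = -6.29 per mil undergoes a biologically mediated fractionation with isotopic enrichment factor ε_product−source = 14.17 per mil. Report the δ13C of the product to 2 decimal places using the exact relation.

Exactly, δ_product = (δ_source + 1000)·(ε/1000 + 1) − 1000.
δ_product = (-6.29 + 1000) × (14.17/1000 + 1) − 1000
δ_product = 7.791 per mil

7.79 per mil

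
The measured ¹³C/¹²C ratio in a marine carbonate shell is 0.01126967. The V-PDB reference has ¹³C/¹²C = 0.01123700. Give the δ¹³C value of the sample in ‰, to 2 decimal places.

δ¹³C = (R_sample / R_standard − 1) × 1000
R_sample / R_standard = 0.01126967 / 0.01123700 = 1.002907
δ¹³C = (1.002907 − 1) × 1000 = 2.907‰

2.91‰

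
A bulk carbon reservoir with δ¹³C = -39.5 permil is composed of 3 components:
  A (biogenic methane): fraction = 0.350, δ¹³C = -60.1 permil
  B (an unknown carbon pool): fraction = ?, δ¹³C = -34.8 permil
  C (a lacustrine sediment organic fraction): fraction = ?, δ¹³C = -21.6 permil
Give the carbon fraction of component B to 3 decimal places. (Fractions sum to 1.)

Let f_B and f_C be the unknown fractions; fractions sum to 1 so f_B + f_C = 0.650.
Mass balance: Σ fᵢ·δᵢ = δ_bulk ⇒ f_B·(-34.8) + f_C·(-21.6) = -39.5 − (-21.035) = -18.465
Substitute f_C = 0.650 − f_B:
f_B·(-34.8 − -21.6) = -18.465 − 0.650×(-21.6) = -4.425
f_B = -4.425 / -13.2 = 0.3352

0.335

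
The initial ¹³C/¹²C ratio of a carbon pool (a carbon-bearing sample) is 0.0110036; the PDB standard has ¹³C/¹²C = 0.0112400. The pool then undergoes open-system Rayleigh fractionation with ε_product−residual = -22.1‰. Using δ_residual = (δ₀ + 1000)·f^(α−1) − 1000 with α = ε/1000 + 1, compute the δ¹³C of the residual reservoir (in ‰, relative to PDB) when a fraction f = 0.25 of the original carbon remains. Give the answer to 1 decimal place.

9.4‰

δ₀ = (0.0110036/0.0112400 − 1)×1000 = (0.978968 − 1)×1000 = -21.032‰
α − 1 = ε/1000 = -0.0221
f^(α−1) = 0.25^(-0.0221) = 1.031111
δ_res = (-21.032 + 1000) × 1.031111 − 1000 = 1009.425 − 1000 = 9.42‰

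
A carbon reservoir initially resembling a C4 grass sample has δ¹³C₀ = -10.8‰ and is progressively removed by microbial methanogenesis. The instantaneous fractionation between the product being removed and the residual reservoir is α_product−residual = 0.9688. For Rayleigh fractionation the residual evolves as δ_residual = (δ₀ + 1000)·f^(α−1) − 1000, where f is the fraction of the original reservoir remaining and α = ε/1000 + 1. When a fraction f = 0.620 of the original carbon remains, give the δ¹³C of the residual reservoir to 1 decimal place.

4.1‰

Rayleigh residual: δ_res = (δ₀ + 1000)·f^(α−1) − 1000
α − 1 = -0.03120
f^(α−1) = 0.620^(-0.03120) = 1.015026
δ_res = (-10.8 + 1000) × 1.015026 − 1000 = 1004.064 − 1000 = 4.06‰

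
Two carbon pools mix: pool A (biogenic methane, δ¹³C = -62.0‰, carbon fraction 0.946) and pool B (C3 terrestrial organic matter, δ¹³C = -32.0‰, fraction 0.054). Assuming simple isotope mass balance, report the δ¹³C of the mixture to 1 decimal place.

δ_mix = f_A·δ_A + f_B·δ_B
δ_mix = 0.946 × (-62.0) + 0.054 × (-32.0)
δ_mix = -58.65 + -1.73 = -60.38‰

-60.4‰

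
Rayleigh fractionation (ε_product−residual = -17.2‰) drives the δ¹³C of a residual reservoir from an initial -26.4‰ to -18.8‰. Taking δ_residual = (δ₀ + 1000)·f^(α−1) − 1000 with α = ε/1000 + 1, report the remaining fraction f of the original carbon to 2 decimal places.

0.64

α − 1 = ε/1000 = -0.0172
(δ_res + 1000)/(δ₀ + 1000) = (-18.8 + 1000)/(-26.4 + 1000) = 981.2/973.6 = 1.007806
f = 1.007806^(1/-0.0172) = exp(ln(1.007806)/-0.0172) = exp(0.00778/-0.0172)
f = exp(-0.4521) = 0.6363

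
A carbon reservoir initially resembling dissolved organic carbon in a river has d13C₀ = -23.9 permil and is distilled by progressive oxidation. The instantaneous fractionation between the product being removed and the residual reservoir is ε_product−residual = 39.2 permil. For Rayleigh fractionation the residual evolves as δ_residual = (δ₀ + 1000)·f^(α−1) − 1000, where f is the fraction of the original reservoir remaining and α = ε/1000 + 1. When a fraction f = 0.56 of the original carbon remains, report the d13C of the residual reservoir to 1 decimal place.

-45.8 permil

Rayleigh residual: δ_res = (δ₀ + 1000)·f^(α−1) − 1000
α = ε/1000 + 1 = 1.03920, so α − 1 = 0.03920
f^(α−1) = 0.56^(0.03920) = 0.977527
δ_res = (-23.9 + 1000) × 0.977527 − 1000 = 954.165 − 1000 = -45.84 permil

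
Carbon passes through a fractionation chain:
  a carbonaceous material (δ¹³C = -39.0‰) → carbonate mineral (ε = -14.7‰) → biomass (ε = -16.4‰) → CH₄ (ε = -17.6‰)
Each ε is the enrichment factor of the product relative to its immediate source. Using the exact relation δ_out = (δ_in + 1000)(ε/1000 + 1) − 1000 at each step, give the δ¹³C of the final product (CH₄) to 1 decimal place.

-85.0‰

step 1: δ = (-39.00 + 1000)·(-14.7/1000 + 1) − 1000 = -53.13‰
step 2: δ = (-53.13 + 1000)·(-16.4/1000 + 1) − 1000 = -68.66‰
step 3: δ = (-68.66 + 1000)·(-17.6/1000 + 1) − 1000 = -85.05‰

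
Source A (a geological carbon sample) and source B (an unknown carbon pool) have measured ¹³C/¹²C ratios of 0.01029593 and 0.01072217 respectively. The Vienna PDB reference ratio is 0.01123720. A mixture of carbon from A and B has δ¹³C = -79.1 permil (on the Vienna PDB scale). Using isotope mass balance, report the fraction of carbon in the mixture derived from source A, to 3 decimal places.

0.877

δ_A = (0.01029593/0.01123720 − 1)×1000 = (0.916236 − 1)×1000 = -83.764 permil
δ_B = (0.01072217/0.01123720 − 1)×1000 = (0.954167 − 1)×1000 = -45.833 permil
f_A = (δ_mix − δ_B)/(δ_A − δ_B) = (-79.1 − (-45.833))/(-83.764 − (-45.833))
f_A = -33.267 / -37.931 = 0.8770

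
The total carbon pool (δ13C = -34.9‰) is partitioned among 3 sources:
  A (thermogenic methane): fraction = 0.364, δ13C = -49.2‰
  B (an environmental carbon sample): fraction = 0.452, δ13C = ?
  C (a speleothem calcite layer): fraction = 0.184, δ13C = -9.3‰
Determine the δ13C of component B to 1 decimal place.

-33.8‰

Isotope mass balance: δ_bulk = Σ fᵢ·δᵢ.
-34.9 = 0.364×(-49.2) + 0.452×δ_B + 0.184×(-9.3)
0.452·δ_B = -34.9 − (-19.620) = -15.280
δ_B = -15.280 / 0.452 = -33.81‰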